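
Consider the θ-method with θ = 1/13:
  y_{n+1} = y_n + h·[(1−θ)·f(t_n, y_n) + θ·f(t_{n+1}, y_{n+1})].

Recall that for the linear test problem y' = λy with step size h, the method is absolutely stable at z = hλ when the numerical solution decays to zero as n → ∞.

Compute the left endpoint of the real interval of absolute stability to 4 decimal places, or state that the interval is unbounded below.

Set f=λy, z=hλ:
  y_{n+1} = y_n + z·[12/13·y_n + 1/13·y_{n+1}] ⇒ (1 − 1/13z)y_{n+1} = (1 + 12/13z)y_n
  Hence R(z) = (1 + 12/13z)/(1 − 1/13z).

Boundary: |R(x)|=1, x<0.
x=-1.04: |R|=0.0370
R=−1: 1+12/13x = −1+1/13x ⇒ -11/13x=2 ⇒ x=2/(-11/13)=-2.3636
Confirm numerically:
  x=-2.283: |R|=0.94196 <1
  x=-2.174: |R|=0.86253 <1
  x=-1.405: |R|=0.26796 <1
  x=-1.242: |R|=0.13369 <1
  x=-2.810: |R|=1.31056 >1
  x=-2.439: |R|=1.05370 >1
Stable set (-2.3636, 0).

left endpoint -2.3636.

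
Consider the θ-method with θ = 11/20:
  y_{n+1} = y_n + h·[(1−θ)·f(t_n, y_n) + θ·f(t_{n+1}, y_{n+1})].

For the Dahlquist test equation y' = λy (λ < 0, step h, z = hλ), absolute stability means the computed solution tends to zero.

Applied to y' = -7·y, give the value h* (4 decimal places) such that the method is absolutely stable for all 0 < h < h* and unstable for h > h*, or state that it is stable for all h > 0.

Set f=λy, z=hλ:
  y_{n+1} = y_n + z·[9/20·y_n + 11/20·y_{n+1}] ⇒ (1 − 11/20z)y_{n+1} = (1 + 9/20z)y_n
  Hence R(z) = (1 + 9/20z)/(1 − 11/20z).

Find x<0 with |R(x)|<1.
x=-1.49: |R|=0.1811
x=-2: |R|=0.0476
x=-10: |R|=0.5385
x=-100: |R|=0.7857
θ=11/20≥1/2 ⇒ |1+9/20x|<|1−11/20x| ∀x<0 ⇒ unbounded interval.

interval (−∞, 0). Any h>0 works for λ=-7.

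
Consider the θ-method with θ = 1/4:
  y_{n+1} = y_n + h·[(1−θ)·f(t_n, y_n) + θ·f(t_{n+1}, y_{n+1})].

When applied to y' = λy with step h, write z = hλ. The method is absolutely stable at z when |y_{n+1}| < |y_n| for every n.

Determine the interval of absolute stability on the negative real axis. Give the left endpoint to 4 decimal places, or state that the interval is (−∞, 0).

With y'=λy (z=hλ):
  y_{n+1} = y_n + z·[3/4·y_n + 1/4·y_{n+1}] ⇒ (1 − 1/4z)y_{n+1} = (1 + 3/4z)y_n
  Hence R(z) = (1 + 3/4z)/(1 − 1/4z).

Boundary: |R(x)|=1, x<0.
x=-1.28: |R|=0.0303
R=−1: 1+3/4x = −1+1/4x ⇒ -1/2x=2 ⇒ x=2/(-1/2)=-4.0000
Confirm numerically:
  x=-3.916: |R|=0.97878 <1
  x=-3.740: |R|=0.93282 <1
  x=-2.998: |R|=0.71363 <1
  x=-1.911: |R|=0.29318 <1
  x=-4.348: |R|=1.08337 >1
  x=-4.168: |R|=1.04114 >1
  x=-4.156: |R|=1.03825 >1
Stable set (-4.0000, 0).

z∈(-4.0000,0).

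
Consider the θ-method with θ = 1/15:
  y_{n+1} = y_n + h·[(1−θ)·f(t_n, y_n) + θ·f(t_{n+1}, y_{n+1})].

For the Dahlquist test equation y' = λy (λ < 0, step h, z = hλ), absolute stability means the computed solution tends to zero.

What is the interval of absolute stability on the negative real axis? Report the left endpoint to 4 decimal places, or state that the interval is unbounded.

(-2.3077, 0).

On y'=λy, z=hλ:
  y_{n+1} = y_n + z·[14/15·y_n + 1/15·y_{n+1}] ⇒ (1 − 1/15z)y_{n+1} = (1 + 14/15z)y_n
  ⇒ R(z) = (1 + 14/15z)/(1 − 1/15z).

Solve |R(x)|<1 on ℝ⁻.
x=-0.66: |R|=0.3678
R=−1: 1+14/15x = −1+1/15x ⇒ -13/15x=2 ⇒ x=2/(-13/15)=-2.3077
Confirm numerically:
  x=-2.264: |R|=0.96710 <1
  x=-2.197: |R|=0.91632 <1
  x=-2.140: |R|=0.87281 <1
  x=-2.807: |R|=1.36452 >1
  x=-2.457: |R|=1.11119 >1
  x=-2.371: |R|=1.04738 >1
Stable set (-2.3077, 0).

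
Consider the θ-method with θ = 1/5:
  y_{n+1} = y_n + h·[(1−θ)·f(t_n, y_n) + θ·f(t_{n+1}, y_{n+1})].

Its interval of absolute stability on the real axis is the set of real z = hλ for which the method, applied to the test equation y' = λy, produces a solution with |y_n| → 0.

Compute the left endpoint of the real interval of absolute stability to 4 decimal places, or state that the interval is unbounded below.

z* = -3.3333.

Set f=λy, z=hλ:
  y_{n+1} = y_n + z·[4/5·y_n + 1/5·y_{n+1}] ⇒ (1 − 1/5z)y_{n+1} = (1 + 4/5z)y_n
  so R(z) = (1 + 4/5z)/(1 − 1/5z).

Boundary: |R(x)|=1, x<0.
x=-1.44: |R|=0.1180
R=−1: 1+4/5x = −1+1/5x ⇒ -3/5x=2 ⇒ x=2/(-3/5)=-3.3333
Confirm numerically:
  x=-2.707: |R|=0.75620 <1
  x=-2.645: |R|=0.72989 <1
  x=-2.485: |R|=0.65999 <1
  x=-3.855: |R|=1.17674 >1
  x=-3.732: |R|=1.13697 >1
  x=-3.648: |R|=1.10916 >1
Interval (-3.3333, 0).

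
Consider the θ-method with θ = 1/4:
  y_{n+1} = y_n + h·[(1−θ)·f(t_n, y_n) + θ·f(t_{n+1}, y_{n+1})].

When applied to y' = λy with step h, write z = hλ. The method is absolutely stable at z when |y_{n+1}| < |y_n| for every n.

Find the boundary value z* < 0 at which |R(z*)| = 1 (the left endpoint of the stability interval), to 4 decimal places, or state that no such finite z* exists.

z* = -4.0000.

On y'=λy, z=hλ:
  y_{n+1} = y_n + z·[3/4·y_n + 1/4·y_{n+1}] ⇒ (1 − 1/4z)y_{n+1} = (1 + 3/4z)y_n
  ⇒ R(z) = (1 + 3/4z)/(1 − 1/4z).

Solve |R(x)|<1 on ℝ⁻.
x=-0.64: |R|=0.4483
R=−1: 1+3/4x = −1+1/4x ⇒ -1/2x=2 ⇒ x=2/(-1/2)=-4.0000
Confirm numerically:
  x=-2.367: |R|=0.48704 <1
  x=-2.204: |R|=0.42102 <1
  x=-1.910: |R|=0.29272 <1
  x=-4.507: |R|=1.11920 >1
  x=-4.382: |R|=1.09115 >1
  x=-4.276: |R|=1.06670 >1
Interval (-4.0000, 0).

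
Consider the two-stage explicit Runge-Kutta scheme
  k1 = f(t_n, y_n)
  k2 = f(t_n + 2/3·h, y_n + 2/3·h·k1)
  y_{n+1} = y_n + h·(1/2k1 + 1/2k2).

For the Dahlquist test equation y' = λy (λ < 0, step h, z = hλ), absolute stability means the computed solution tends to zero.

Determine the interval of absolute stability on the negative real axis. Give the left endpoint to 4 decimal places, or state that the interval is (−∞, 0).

z∈(-3.0000,0).

With y'=λy (z=hλ):
  k1=λy_n ⇒ h·k1=z·y_n;  k2=λ(1+2/3z)y_n ⇒ h·k2=z(1+2/3z)y_n
  y_{n+1}/y_n = 1 + 1/2z + 1/2z(1+2/3z) = 1 + z + 1/3z²
  Hence R(z) = 1 + z + 1/3z².

Find x<0 with |R(x)|<1.
x=-1.37: |R|=0.2556
R=1: x+1/3x²=0 ⇒ x=−3=-3.0000; min R=1−1/(4·1/3)=0.2500>−1
Confirm numerically:
  x=-2.402: |R|=0.52120 <1
  x=-2.215: |R|=0.42041 <1
  x=-2.149: |R|=0.39040 <1
  x=-2.021: |R|=0.34048 <1
  x=-3.556: |R|=1.65905 >1
  x=-3.475: |R|=1.55021 >1
  x=-3.072: |R|=1.07373 >1
Stable set (-3.0000, 0).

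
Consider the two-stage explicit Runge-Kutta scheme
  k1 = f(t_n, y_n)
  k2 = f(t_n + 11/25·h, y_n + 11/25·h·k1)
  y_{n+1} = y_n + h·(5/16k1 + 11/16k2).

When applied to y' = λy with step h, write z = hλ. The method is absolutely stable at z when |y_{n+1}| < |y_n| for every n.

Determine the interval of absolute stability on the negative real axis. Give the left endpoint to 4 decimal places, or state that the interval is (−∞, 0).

With y'=λy (z=hλ):
  k1=λy_n ⇒ h·k1=z·y_n;  k2=λ(1+11/25z)y_n ⇒ h·k2=z(1+11/25z)y_n
  y_{n+1}/y_n = 1 + 5/16z + 11/16z(1+11/25z) = 1 + z + 121/400z²
  R(z) = 1 + z + 121/400z².

Solve |R(x)|<1 on ℝ⁻.
x=-0.81: |R|=0.3885
R=1: x+121/400x²=0 ⇒ x=−400/121=-3.3058; min R=1−1/(4·121/400)=0.1736>−1
Confirm numerically:
  x=-3.033: |R|=0.74972 <1
  x=-2.860: |R|=0.61433 <1
  x=-2.206: |R|=0.26610 <1
  x=-1.552: |R|=0.17663 <1
  x=-3.882: |R|=1.67665 >1
  x=-3.524: |R|=1.23262 >1
Stable set (-3.3058, 0).

(-3.3058, 0).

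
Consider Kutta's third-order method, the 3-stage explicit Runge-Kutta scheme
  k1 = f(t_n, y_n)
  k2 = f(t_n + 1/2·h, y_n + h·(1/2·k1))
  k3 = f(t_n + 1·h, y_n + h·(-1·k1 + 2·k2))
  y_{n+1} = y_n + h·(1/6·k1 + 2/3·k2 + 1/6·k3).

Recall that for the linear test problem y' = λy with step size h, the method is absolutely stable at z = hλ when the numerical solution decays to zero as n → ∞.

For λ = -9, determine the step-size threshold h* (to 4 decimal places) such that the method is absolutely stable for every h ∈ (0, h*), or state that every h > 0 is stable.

(-2.5127,0); λ=-9 ⇒ h* = 0.2792.

With y'=λy (z=hλ):
  order 3, 3-stage ⇒ R(z)=1+z+z^2/2+z^3/6
  (e.g. R(-1.39)=0.12845, |R|=0.12845)

Need |R(x)|<1, x<0.
x=-1.39: |R|=0.1284
|R(-2.8)|=1.5387 |R(-2.39)|=0.8093 |R(-1.15)|=0.2578
Bisect:
  x_lo=-2.8716 |R|=1.6952  x_hi=-0.0841 |R|=0.9193
  mid=-1.47788 |R|=0.07621 →hi
  mid=-2.17476 |R|=0.52425 →hi
  mid=-2.52320 |R|=1.01727 →lo
  mid=-2.34898 |R|=0.75029 →hi
  mid=-2.43609 |R|=0.87833 →hi
  mid=-2.47964 |R|=0.94640 →hi
  mid=-2.50142 |R|=0.98148 →hi
  mid=-2.51231 |R|=0.99929 →hi
  mid=-2.51776 |R|=1.00826 →lo
  ...
  [-2.51282,-2.51265] ⇒ x*=-2.5127
Stable set (-2.5127, 0).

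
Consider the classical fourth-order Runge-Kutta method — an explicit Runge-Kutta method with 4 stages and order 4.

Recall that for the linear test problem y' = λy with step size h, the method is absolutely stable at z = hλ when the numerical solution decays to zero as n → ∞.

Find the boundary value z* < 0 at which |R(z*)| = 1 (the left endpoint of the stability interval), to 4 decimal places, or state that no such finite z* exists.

left endpoint -2.7853.

Set f=λy, z=hλ:
  order 4, 4-stage ⇒ R(z)=1+z+z^2/2+z^3/6+z^4/24
  (e.g. R(-0.49)=0.61284, |R|=0.61284)

Find x<0 with |R(x)|<1.
x=-0.49: |R|=0.6128
|R(-2.31)|=0.4901 |R(-1.73)|=0.2767
Bisect:
  x_lo=-3.1375 |R|=1.6744  x_hi=-0.1945 |R|=0.8233
  mid=-1.66598 |R|=0.27209 →hi
  mid=-2.40172 |R|=0.55982 →hi
  mid=-2.76959 |R|=0.97658 →hi
  mid=-2.95353 |R|=1.28472 →lo
  mid=-2.86156 |R|=1.12121 →lo
  mid=-2.81558 |R|=1.04662 →lo
  mid=-2.79258 |R|=1.01105 →lo
  mid=-2.78109 |R|=0.99368 →hi
  ...
  [-2.78540,-2.78522] ⇒ x*=-2.7853
Stable set (-2.7853, 0).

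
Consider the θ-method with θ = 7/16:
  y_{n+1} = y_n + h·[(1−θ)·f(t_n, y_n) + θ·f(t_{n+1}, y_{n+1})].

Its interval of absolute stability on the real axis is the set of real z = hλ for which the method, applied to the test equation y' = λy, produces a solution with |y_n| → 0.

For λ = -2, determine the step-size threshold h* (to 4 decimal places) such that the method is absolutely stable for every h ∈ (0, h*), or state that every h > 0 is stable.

(-16.0000,0); λ=-2 ⇒ h* = (16)/2 = 8.0000.

On y'=λy, z=hλ:
  y_{n+1} = y_n + z·[9/16·y_n + 7/16·y_{n+1}] ⇒ (1 − 7/16z)y_{n+1} = (1 + 9/16z)y_n
  R(z) = (1 + 9/16z)/(1 − 7/16z).

Solve |R(x)|<1 on ℝ⁻.
x=-1.76: |R|=0.0056
R=−1: 1+9/16x = −1+7/16x ⇒ -1/8x=2 ⇒ x=2/(-1/8)=-16.0000
Confirm numerically:
  x=-15.258: |R|=0.98792 <1
  x=-9.823: |R|=0.85425 <1
  x=-8.790: |R|=0.81401 <1
  x=-16.481: |R|=1.00732 >1
  x=-16.450: |R|=1.00686 >1
Stable set (-16.0000, 0).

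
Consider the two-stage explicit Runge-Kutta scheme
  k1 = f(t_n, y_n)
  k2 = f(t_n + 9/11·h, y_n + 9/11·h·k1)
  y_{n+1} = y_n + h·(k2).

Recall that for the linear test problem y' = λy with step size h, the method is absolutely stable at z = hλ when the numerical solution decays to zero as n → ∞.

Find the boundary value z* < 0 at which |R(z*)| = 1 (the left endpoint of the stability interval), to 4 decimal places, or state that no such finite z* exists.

z* = -1.2222.

With y'=λy (z=hλ):
  k1=λy_n ⇒ h·k1=z·y_n;  k2=λ(1+9/11z)y_n ⇒ h·k2=z(1+9/11z)y_n
  y_{n+1}/y_n = 1 + z(1+9/11z) = 1 + z + 9/11z²
  R(z) = 1 + z + 9/11z².

Need |R(x)|<1, x<0.
x=-1.03: |R|=0.8380
R=1: x+9/11x²=0 ⇒ x=−11/9=-1.2222; min R=1−1/(4·9/11)=0.6944>−1
Confirm numerically:
  x=-1.193: |R|=0.97148 <1
  x=-1.094: |R|=0.88523 <1
  x=-0.780: |R|=0.71778 <1
  x=-0.619: |R|=0.69450 <1
  x=-1.787: |R|=1.82576 >1
  x=-1.609: |R|=1.50918 >1
  x=-1.359: |R|=1.15208 >1
Stable set (-1.2222, 0).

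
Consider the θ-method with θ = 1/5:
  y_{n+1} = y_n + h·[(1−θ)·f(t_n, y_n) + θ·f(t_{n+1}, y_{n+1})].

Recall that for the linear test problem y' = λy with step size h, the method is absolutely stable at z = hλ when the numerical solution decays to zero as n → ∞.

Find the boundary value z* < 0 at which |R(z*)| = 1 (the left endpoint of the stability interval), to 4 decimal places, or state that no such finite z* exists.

With y'=λy (z=hλ):
  y_{n+1} = y_n + z·[4/5·y_n + 1/5·y_{n+1}] ⇒ (1 − 1/5z)y_{n+1} = (1 + 4/5z)y_n
  so R(z) = (1 + 4/5z)/(1 − 1/5z).

Boundary: |R(x)|=1, x<0.
x=-1.28: |R|=0.0191
R=−1: 1+4/5x = −1+1/5x ⇒ -3/5x=2 ⇒ x=2/(-3/5)=-3.3333
Confirm numerically:
  x=-2.929: |R|=0.84702 <1
  x=-2.428: |R|=0.63436 <1
  x=-1.764: |R|=0.30396 <1
  x=-3.864: |R|=1.17960 >1
  x=-3.677: |R|=1.11882 >1
So |R|<1 on (-3.3333, 0).

z* = -3.3333.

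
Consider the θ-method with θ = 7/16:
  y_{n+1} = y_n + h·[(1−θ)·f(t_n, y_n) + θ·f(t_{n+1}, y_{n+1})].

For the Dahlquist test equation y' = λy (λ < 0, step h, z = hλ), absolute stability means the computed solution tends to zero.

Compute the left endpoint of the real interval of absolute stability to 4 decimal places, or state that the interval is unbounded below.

On y'=λy, z=hλ:
  y_{n+1} = y_n + z·[9/16·y_n + 7/16·y_{n+1}] ⇒ (1 − 7/16z)y_{n+1} = (1 + 9/16z)y_n
  R(z) = (1 + 9/16z)/(1 − 7/16z).

Need |R(x)|<1, x<0.
x=-0.32: |R|=0.7193
R=−1: 1+9/16x = −1+7/16x ⇒ -1/8x=2 ⇒ x=2/(-1/8)=-16.0000
Confirm numerically:
  x=-15.297: |R|=0.98858 <1
  x=-15.061: |R|=0.98453 <1
  x=-7.577: |R|=0.75599 <1
  x=-16.420: |R|=1.00642 >1
  x=-16.320: |R|=1.00491 >1
  x=-16.154: |R|=1.00239 >1
Stable set (-16.0000, 0).

left endpoint -16.0000.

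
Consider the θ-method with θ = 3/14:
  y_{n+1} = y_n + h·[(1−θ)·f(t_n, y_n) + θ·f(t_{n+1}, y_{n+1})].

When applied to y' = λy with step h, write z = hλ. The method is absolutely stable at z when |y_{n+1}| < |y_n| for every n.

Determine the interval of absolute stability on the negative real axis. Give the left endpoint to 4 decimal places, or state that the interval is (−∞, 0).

z∈(-3.5000,0).

On y'=λy, z=hλ:
  y_{n+1} = y_n + z·[11/14·y_n + 3/14·y_{n+1}] ⇒ (1 − 3/14z)y_{n+1} = (1 + 11/14z)y_n
  Hence R(z) = (1 + 11/14z)/(1 − 3/14z).

Boundary: |R(x)|=1, x<0.
x=-0.75: |R|=0.3538
R=−1: 1+11/14x = −1+3/14x ⇒ -4/7x=2 ⇒ x=2/(-4/7)=-3.5000
Confirm numerically:
  x=-3.097: |R|=0.86158 <1
  x=-3.004: |R|=0.82757 <1
  x=-2.890: |R|=0.78474 <1
  x=-3.974: |R|=1.14629 >1
  x=-3.646: |R|=1.04684 >1
Interval (-3.5000, 0).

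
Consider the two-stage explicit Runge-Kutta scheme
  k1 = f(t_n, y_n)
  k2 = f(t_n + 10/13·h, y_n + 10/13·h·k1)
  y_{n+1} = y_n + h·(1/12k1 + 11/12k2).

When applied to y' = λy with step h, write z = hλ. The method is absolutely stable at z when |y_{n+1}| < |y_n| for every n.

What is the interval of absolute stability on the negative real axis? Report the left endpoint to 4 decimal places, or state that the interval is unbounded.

Set f=λy, z=hλ:
  k1=λy_n ⇒ h·k1=z·y_n;  k2=λ(1+10/13z)y_n ⇒ h·k2=z(1+10/13z)y_n
  y_{n+1}/y_n = 1 + 1/12z + 11/12z(1+10/13z) = 1 + z + 55/78z²
  ⇒ R(z) = 1 + z + 55/78z².

Boundary: |R(x)|=1, x<0.
x=-1.6: |R|=1.2051
R=1: x+55/78x²=0 ⇒ x=−78/55=-1.4182; min R=1−1/(4·55/78)=0.6455>−1
Confirm numerically:
  x=-1.320: |R|=0.90862 <1
  x=-1.306: |R|=0.89669 <1
  x=-0.918: |R|=0.67623 <1
  x=-0.758: |R|=0.64714 <1
  x=-1.895: |R|=1.63713 >1
  x=-1.891: |R|=1.63045 >1
  x=-1.764: |R|=1.43014 >1
So |R|<1 on (-1.4182, 0).

z∈(-1.4182,0).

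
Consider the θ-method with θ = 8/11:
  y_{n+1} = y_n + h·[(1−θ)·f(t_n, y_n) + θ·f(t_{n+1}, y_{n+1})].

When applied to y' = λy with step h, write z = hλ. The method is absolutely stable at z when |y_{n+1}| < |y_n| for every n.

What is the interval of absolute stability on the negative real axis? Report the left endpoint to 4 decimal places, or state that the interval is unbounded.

(−∞, 0) — no finite endpoint.

With y'=λy (z=hλ):
  y_{n+1} = y_n + z·[3/11·y_n + 8/11·y_{n+1}] ⇒ (1 − 8/11z)y_{n+1} = (1 + 3/11z)y_n
  ⇒ R(z) = (1 + 3/11z)/(1 − 8/11z).

Solve |R(x)|<1 on ℝ⁻.
x=-1.18: |R|=0.3650
x=-2: |R|=0.1852
x=-10: |R|=0.2088
x=-100: |R|=0.3564
θ=8/11≥1/2 ⇒ |1+3/11x|<|1−8/11x| ∀x<0 ⇒ unbounded interval.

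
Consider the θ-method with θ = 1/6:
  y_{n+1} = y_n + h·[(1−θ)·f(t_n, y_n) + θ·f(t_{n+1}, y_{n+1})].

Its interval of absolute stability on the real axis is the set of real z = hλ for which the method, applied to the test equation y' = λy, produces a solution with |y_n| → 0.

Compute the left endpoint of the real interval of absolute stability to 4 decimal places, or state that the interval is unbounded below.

left endpoint -3.0000.

Set f=λy, z=hλ:
  y_{n+1} = y_n + z·[5/6·y_n + 1/6·y_{n+1}] ⇒ (1 − 1/6z)y_{n+1} = (1 + 5/6z)y_n
  Hence R(z) = (1 + 5/6z)/(1 − 1/6z).

Find x<0 with |R(x)|<1.
x=-1.02: |R|=0.1282
R=−1: 1+5/6x = −1+1/6x ⇒ -2/3x=2 ⇒ x=2/(-2/3)=-3.0000
Confirm numerically:
  x=-2.173: |R|=0.59525 <1
  x=-2.065: |R|=0.53627 <1
  x=-1.596: |R|=0.26066 <1
  x=-1.440: |R|=0.16129 <1
  x=-3.503: |R|=1.21172 >1
  x=-3.312: |R|=1.13402 >1
  x=-3.298: |R|=1.12820 >1
Stable set (-3.0000, 0).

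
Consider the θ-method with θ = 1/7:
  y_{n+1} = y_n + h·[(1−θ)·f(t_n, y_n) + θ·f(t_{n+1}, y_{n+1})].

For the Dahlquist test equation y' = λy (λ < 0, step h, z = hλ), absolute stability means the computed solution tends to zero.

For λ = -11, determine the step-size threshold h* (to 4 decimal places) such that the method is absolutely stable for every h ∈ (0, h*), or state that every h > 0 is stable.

With y'=λy (z=hλ):
  y_{n+1} = y_n + z·[6/7·y_n + 1/7·y_{n+1}] ⇒ (1 − 1/7z)y_{n+1} = (1 + 6/7z)y_n
  R(z) = (1 + 6/7z)/(1 − 1/7z).

Solve |R(x)|<1 on ℝ⁻.
x=-0.88: |R|=0.2183
R=−1: 1+6/7x = −1+1/7x ⇒ -5/7x=2 ⇒ x=2/(-5/7)=-2.8000
Confirm numerically:
  x=-2.301: |R|=0.73175 <1
  x=-1.999: |R|=0.55495 <1
  x=-1.978: |R|=0.54221 <1
  x=-1.557: |R|=0.27369 <1
  x=-3.249: |R|=1.21905 >1
  x=-3.143: |R|=1.16908 >1
  x=-3.018: |R|=1.10880 >1
Stable set (-2.8000, 0).

(-2.8000,0); λ=-11 ⇒ h* = (14/5)/11 = 0.2545.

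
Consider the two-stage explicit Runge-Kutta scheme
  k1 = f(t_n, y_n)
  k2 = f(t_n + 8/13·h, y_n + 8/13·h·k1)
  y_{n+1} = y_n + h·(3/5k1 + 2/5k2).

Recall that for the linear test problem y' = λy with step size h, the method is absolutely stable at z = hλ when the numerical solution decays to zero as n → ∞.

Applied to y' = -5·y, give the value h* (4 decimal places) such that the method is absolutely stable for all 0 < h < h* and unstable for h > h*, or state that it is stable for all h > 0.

(-4.0625,0); λ=-5 ⇒ h* = (65/16)/5 = 0.8125.

On y'=λy, z=hλ:
  k1=λy_n ⇒ h·k1=z·y_n;  k2=λ(1+8/13z)y_n ⇒ h·k2=z(1+8/13z)y_n
  y_{n+1}/y_n = 1 + 3/5z + 2/5z(1+8/13z) = 1 + z + 16/65z²
  R(z) = 1 + z + 16/65z².

Boundary: |R(x)|=1, x<0.
x=-1.54: |R|=0.0438
R=1: x+16/65x²=0 ⇒ x=−65/16=-4.0625; min R=1−1/(4·16/65)=-0.0156>−1
Confirm numerically:
  x=-3.794: |R|=0.74925 <1
  x=-3.438: |R|=0.47150 <1
  x=-2.016: |R|=0.01557 <1
  x=-4.600: |R|=1.60862 >1
  x=-4.411: |R|=1.37840 >1
  x=-4.225: |R|=1.16900 >1
So |R|<1 on (-4.0625, 0).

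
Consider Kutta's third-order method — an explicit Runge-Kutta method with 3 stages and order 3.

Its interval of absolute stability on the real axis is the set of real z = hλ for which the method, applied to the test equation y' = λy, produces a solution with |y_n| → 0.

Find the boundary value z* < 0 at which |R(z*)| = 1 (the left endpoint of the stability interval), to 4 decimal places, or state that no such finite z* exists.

Set f=λy, z=hλ:
  order 3, 3-stage ⇒ R(z)=1+z+z^2/2+z^3/6
  (e.g. R(-0.99)=0.33833, |R|=0.33833)

Boundary: |R(x)|=1, x<0.
x=-0.99: |R|=0.3383
|R(-1.47)|=0.0810 |R(-0.92)|=0.3734 |R(-0.72)|=0.4770
Bisect:
  x_lo=-3.1097 |R|=2.2865  x_hi=-0.3624 |R|=0.6953
  mid=-1.73607 |R|=0.10117 →hi
  mid=-2.42289 |R|=0.85825 →hi
  mid=-2.76630 |R|=1.46824 →lo
  mid=-2.59460 |R|=1.13974 →lo
  mid=-2.50874 |R|=0.99343 →hi
  mid=-2.55167 |R|=1.06516 →lo
  mid=-2.53021 |R|=1.02894 →lo
  mid=-2.51948 |R|=1.01110 →lo
  mid=-2.51411 |R|=1.00225 →lo
  mid=-2.51143 |R|=0.99783 →hi
  ...
  [-2.51277,-2.51260] ⇒ x*=-2.5127
Interval (-2.5127, 0).

left endpoint -2.5127.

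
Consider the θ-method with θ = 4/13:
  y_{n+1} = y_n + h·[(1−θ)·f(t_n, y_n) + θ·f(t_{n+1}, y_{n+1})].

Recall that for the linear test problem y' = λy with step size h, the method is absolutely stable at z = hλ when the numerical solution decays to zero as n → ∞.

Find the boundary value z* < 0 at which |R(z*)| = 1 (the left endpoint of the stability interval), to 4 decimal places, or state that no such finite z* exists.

Set f=λy, z=hλ:
  y_{n+1} = y_n + z·[9/13·y_n + 4/13·y_{n+1}] ⇒ (1 − 4/13z)y_{n+1} = (1 + 9/13z)y_n
  Hence R(z) = (1 + 9/13z)/(1 − 4/13z).

Boundary: |R(x)|=1, x<0.
x=-0.92: |R|=0.2830
R=−1: 1+9/13x = −1+4/13x ⇒ -5/13x=2 ⇒ x=2/(-5/13)=-5.2000
Confirm numerically:
  x=-4.437: |R|=0.87593 <1
  x=-3.276: |R|=0.63147 <1
  x=-3.226: |R|=0.61898 <1
  x=-2.799: |R|=0.50384 <1
  x=-5.539: |R|=1.04821 >1
  x=-5.461: |R|=1.03745 >1
Stable set (-5.2000, 0).

left endpoint -5.2000.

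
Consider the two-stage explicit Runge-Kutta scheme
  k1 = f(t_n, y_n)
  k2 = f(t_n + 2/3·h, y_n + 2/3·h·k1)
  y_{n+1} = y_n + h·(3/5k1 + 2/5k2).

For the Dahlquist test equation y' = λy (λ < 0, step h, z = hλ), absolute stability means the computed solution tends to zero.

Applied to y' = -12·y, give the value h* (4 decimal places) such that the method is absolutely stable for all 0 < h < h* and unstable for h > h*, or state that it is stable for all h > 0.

With y'=λy (z=hλ):
  k1=λy_n ⇒ h·k1=z·y_n;  k2=λ(1+2/3z)y_n ⇒ h·k2=z(1+2/3z)y_n
  y_{n+1}/y_n = 1 + 3/5z + 2/5z(1+2/3z) = 1 + z + 4/15z²
  Hence R(z) = 1 + z + 4/15z².

Solve |R(x)|<1 on ℝ⁻.
x=-0.31: |R|=0.7156
R=1: x+4/15x²=0 ⇒ x=−15/4=-3.7500; min R=1−1/(4·4/15)=0.0625>−1
Confirm numerically:
  x=-3.665: |R|=0.91693 <1
  x=-2.089: |R|=0.07471 <1
  x=-1.721: |R|=0.06882 <1
  x=-1.705: |R|=0.07021 <1
  x=-4.195: |R|=1.49781 >1
  x=-3.930: |R|=1.18864 >1
Interval (-3.7500, 0).

(-3.7500,0); λ=-12 ⇒ h* = (15/4)/12 = 0.3125.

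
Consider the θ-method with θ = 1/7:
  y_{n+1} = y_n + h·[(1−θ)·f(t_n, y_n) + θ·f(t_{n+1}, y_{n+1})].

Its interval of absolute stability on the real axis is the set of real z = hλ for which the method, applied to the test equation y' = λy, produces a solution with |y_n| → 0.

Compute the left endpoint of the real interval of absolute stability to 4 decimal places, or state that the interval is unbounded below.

With y'=λy (z=hλ):
  y_{n+1} = y_n + z·[6/7·y_n + 1/7·y_{n+1}] ⇒ (1 − 1/7z)y_{n+1} = (1 + 6/7z)y_n
  so R(z) = (1 + 6/7z)/(1 − 1/7z).

Find x<0 with |R(x)|<1.
x=-1.76: |R|=0.4064
R=−1: 1+6/7x = −1+1/7x ⇒ -5/7x=2 ⇒ x=2/(-5/7)=-2.8000
Confirm numerically:
  x=-2.348: |R|=0.75824 <1
  x=-2.301: |R|=0.73175 <1
  x=-2.296: |R|=0.72892 <1
  x=-1.562: |R|=0.27704 <1
  x=-3.347: |R|=1.26433 >1
  x=-3.185: |R|=1.18900 >1
So |R|<1 on (-2.8000, 0).

left endpoint -2.8000.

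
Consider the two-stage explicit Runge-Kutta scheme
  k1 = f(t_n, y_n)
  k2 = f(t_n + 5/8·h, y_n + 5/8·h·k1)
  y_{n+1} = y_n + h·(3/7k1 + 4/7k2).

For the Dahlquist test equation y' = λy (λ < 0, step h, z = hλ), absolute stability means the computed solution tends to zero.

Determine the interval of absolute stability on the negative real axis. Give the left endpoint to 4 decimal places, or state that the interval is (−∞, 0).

On y'=λy, z=hλ:
  k1=λy_n ⇒ h·k1=z·y_n;  k2=λ(1+5/8z)y_n ⇒ h·k2=z(1+5/8z)y_n
  y_{n+1}/y_n = 1 + 3/7z + 4/7z(1+5/8z) = 1 + z + 5/14z²
  Hence R(z) = 1 + z + 5/14z².

Find x<0 with |R(x)|<1.
x=-0.53: |R|=0.5703
R=1: x+5/14x²=0 ⇒ x=−14/5=-2.8000; min R=1−1/(4·5/14)=0.3000>−1
Confirm numerically:
  x=-2.183: |R|=0.51896 <1
  x=-1.228: |R|=0.31057 <1
  x=-1.200: |R|=0.31429 <1
  x=-3.226: |R|=1.49081 >1
  x=-3.118: |R|=1.35412 >1
  x=-3.003: |R|=1.21772 >1
Stable set (-2.8000, 0).

(-2.8000, 0).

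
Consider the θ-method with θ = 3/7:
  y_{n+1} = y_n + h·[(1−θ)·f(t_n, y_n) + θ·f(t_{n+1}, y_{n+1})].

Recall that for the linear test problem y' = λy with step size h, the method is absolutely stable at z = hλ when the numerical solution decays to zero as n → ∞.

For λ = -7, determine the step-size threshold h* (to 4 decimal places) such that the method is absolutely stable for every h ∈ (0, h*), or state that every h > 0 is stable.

(-14.0000,0); λ=-7 ⇒ h* = (14)/7 = 2.0000.

Set f=λy, z=hλ:
  y_{n+1} = y_n + z·[4/7·y_n + 3/7·y_{n+1}] ⇒ (1 − 3/7z)y_{n+1} = (1 + 4/7z)y_n
  Hence R(z) = (1 + 4/7z)/(1 − 3/7z).

Need |R(x)|<1, x<0.
x=-1.7: |R|=0.0165
R=−1: 1+4/7x = −1+3/7x ⇒ -1/7x=2 ⇒ x=2/(-1/7)=-14.0000
Confirm numerically:
  x=-9.843: |R|=0.88620 <1
  x=-9.478: |R|=0.87238 <1
  x=-8.419: |R|=0.82698 <1
  x=-6.443: |R|=0.71298 <1
  x=-14.534: |R|=1.01055 >1
  x=-14.354: |R|=1.00707 >1
  x=-14.083: |R|=1.00169 >1
Interval (-14.0000, 0).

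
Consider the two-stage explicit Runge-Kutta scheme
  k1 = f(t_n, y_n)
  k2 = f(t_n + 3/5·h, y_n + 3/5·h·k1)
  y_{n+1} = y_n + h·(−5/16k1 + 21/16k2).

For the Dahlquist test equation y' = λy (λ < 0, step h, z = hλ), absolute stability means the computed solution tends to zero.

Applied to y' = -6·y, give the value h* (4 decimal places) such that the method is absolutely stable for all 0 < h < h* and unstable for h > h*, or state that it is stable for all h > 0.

With y'=λy (z=hλ):
  k1=λy_n ⇒ h·k1=z·y_n;  k2=λ(1+3/5z)y_n ⇒ h·k2=z(1+3/5z)y_n
  y_{n+1}/y_n = 1 − 5/16z + 21/16z(1+3/5z) = 1 + z + 63/80z²
  Hence R(z) = 1 + z + 63/80z².

Boundary: |R(x)|=1, x<0.
x=-0.69: |R|=0.6849
R=1: x+63/80x²=0 ⇒ x=−80/63=-1.2698; min R=1−1/(4·63/80)=0.6825>−1
Confirm numerically:
  x=-1.158: |R|=0.89801 <1
  x=-1.131: |R|=0.87634 <1
  x=-1.044: |R|=0.81432 <1
  x=-1.737: |R|=1.63902 >1
  x=-1.649: |R|=1.49237 >1
  x=-1.455: |R|=1.21216 >1
So |R|<1 on (-1.2698, 0).

(-1.2698,0); λ=-6 ⇒ h* = (80/63)/6 = 0.2116.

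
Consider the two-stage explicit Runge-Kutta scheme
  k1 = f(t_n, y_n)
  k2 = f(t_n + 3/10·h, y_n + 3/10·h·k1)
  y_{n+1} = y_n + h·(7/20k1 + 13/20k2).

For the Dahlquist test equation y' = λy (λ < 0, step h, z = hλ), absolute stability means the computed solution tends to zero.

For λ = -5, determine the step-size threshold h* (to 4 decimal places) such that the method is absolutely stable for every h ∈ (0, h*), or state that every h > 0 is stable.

(-5.1282,0); λ=-5 ⇒ h* = (200/39)/5 = 1.0256.

On y'=λy, z=hλ:
  k1=λy_n ⇒ h·k1=z·y_n;  k2=λ(1+3/10z)y_n ⇒ h·k2=z(1+3/10z)y_n
  y_{n+1}/y_n = 1 + 7/20z + 13/20z(1+3/10z) = 1 + z + 39/200z²
  Hence R(z) = 1 + z + 39/200z².

Find x<0 with |R(x)|<1.
x=-0.74: |R|=0.3668
R=1: x+39/200x²=0 ⇒ x=−200/39=-5.1282; min R=1−1/(4·39/200)=-0.2821>−1
Confirm numerically:
  x=-4.596: |R|=0.52303 <1
  x=-4.000: |R|=0.12000 <1
  x=-3.407: |R|=0.14351 <1
  x=-3.338: |R|=0.16526 <1
  x=-5.410: |R|=1.29728 >1
  x=-5.344: |R|=1.22488 >1
Stable set (-5.1282, 0).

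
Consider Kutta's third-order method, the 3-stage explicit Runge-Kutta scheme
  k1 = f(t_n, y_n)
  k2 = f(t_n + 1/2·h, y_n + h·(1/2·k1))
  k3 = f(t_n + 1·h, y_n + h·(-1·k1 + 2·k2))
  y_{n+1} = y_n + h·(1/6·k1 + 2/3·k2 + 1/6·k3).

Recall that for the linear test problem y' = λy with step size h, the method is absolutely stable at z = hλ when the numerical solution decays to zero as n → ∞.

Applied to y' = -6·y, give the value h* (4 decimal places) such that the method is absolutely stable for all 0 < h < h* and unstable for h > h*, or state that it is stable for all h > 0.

With y'=λy (z=hλ):
  order 3, 3-stage ⇒ R(z)=1+z+z^2/2+z^3/6
  (e.g. R(-0.59)=0.54982, |R|=0.54982)

Solve |R(x)|<1 on ℝ⁻.
x=-0.59: |R|=0.5498
|R(-2.74)|=1.4147 |R(-1.76)|=0.1198 |R(-0.77)|=0.4504
Bisect:
  x_lo=-2.9783 |R|=1.9461  x_hi=-0.0983 |R|=0.9064
  mid=-1.53826 |R|=0.03821 →hi
  mid=-2.25826 |R|=0.62781 →hi
  mid=-2.61826 |R|=1.18211 →lo
  mid=-2.43826 |R|=0.88166 →hi
  mid=-2.52826 |R|=1.02569 →lo
  mid=-2.48326 |R|=0.95217 →hi
  mid=-2.50576 |R|=0.98855 →hi
  mid=-2.51701 |R|=1.00703 →lo
  mid=-2.51139 |R|=0.99777 →hi
  mid=-2.51420 |R|=1.00239 →lo
  ...
  [-2.51279,-2.51262] ⇒ x*=-2.5127
Stable set (-2.5127, 0).

(-2.5127,0); λ=-6 ⇒ h* = 0.4188.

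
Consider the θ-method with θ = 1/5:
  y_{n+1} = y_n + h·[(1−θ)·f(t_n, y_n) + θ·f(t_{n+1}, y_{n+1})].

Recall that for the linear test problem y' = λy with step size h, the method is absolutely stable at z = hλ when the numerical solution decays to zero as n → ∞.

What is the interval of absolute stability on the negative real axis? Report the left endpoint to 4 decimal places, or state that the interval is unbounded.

z∈(-3.3333,0).

Set f=λy, z=hλ:
  y_{n+1} = y_n + z·[4/5·y_n + 1/5·y_{n+1}] ⇒ (1 − 1/5z)y_{n+1} = (1 + 4/5z)y_n
  ⇒ R(z) = (1 + 4/5z)/(1 − 1/5z).

Need |R(x)|<1, x<0.
x=-0.81: |R|=0.3029
R=−1: 1+4/5x = −1+1/5x ⇒ -3/5x=2 ⇒ x=2/(-3/5)=-3.3333
Confirm numerically:
  x=-3.040: |R|=0.89055 <1
  x=-2.429: |R|=0.63481 <1
  x=-2.264: |R|=0.55837 <1
  x=-3.583: |R|=1.08727 >1
  x=-3.488: |R|=1.05467 >1
Interval (-3.3333, 0).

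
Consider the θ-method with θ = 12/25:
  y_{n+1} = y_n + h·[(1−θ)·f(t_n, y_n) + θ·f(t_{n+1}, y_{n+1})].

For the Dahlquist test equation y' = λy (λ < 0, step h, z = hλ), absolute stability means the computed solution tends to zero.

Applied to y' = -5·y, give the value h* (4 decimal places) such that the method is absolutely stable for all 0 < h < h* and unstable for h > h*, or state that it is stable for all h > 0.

(-50.0000,0); λ=-5 ⇒ h* = (50)/5 = 10.0000.

On y'=λy, z=hλ:
  y_{n+1} = y_n + z·[13/25·y_n + 12/25·y_{n+1}] ⇒ (1 − 12/25z)y_{n+1} = (1 + 13/25z)y_n
  Hence R(z) = (1 + 13/25z)/(1 − 12/25z).

Need |R(x)|<1, x<0.
x=-0.89: |R|=0.3764
R=−1: 1+13/25x = −1+12/25x ⇒ -1/25x=2 ⇒ x=2/(-1/25)=-50.0000
Confirm numerically:
  x=-43.836: |R|=0.98881 <1
  x=-27.912: |R|=0.93863 <1
  x=-26.787: |R|=0.93300 <1
  x=-22.968: |R|=0.91008 <1
  x=-50.526: |R|=1.00083 >1
  x=-50.384: |R|=1.00061 >1
Stable set (-50.0000, 0).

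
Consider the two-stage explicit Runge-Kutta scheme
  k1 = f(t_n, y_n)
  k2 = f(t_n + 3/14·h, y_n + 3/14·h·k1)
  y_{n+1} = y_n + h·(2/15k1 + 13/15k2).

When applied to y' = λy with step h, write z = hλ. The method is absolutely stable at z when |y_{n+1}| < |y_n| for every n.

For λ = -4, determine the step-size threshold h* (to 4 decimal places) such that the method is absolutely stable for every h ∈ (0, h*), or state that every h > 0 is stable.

(-5.3846,0); λ=-4 ⇒ h* = (70/13)/4 = 1.3462.

On y'=λy, z=hλ:
  k1=λy_n ⇒ h·k1=z·y_n;  k2=λ(1+3/14z)y_n ⇒ h·k2=z(1+3/14z)y_n
  y_{n+1}/y_n = 1 + 2/15z + 13/15z(1+3/14z) = 1 + z + 13/70z²
  so R(z) = 1 + z + 13/70z².

Need |R(x)|<1, x<0.
x=-1.04: |R|=0.1609
R=1: x+13/70x²=0 ⇒ x=−70/13=-5.3846; min R=1−1/(4·13/70)=-0.3462>−1
Confirm numerically:
  x=-4.422: |R|=0.20947 <1
  x=-4.405: |R|=0.19860 <1
  x=-3.168: |R|=0.30413 <1
  x=-2.726: |R|=0.34594 <1
  x=-5.909: |R|=1.57545 >1
  x=-5.825: |R|=1.47640 >1
  x=-5.588: |R|=1.21107 >1
So |R|<1 on (-5.3846, 0).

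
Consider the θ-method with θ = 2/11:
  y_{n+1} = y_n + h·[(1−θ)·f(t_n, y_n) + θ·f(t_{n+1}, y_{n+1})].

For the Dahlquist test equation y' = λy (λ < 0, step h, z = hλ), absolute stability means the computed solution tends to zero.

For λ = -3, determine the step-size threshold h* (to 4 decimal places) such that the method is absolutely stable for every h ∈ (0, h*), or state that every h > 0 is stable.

Test eqn y'=λy, z=hλ:
  y_{n+1} = y_n + z·[9/11·y_n + 2/11·y_{n+1}] ⇒ (1 − 2/11z)y_{n+1} = (1 + 9/11z)y_n
  Hence R(z) = (1 + 9/11z)/(1 − 2/11z).

Find x<0 with |R(x)|<1.
x=-0.31: |R|=0.7065
R=−1: 1+9/11x = −1+2/11x ⇒ -7/11x=2 ⇒ x=2/(-7/11)=-3.1429
Confirm numerically:
  x=-3.093: |R|=0.97969 <1
  x=-2.996: |R|=0.93950 <1
  x=-2.948: |R|=0.91927 <1
  x=-1.721: |R|=0.31083 <1
  x=-3.551: |R|=1.15783 >1
  x=-3.512: |R|=1.14336 >1
So |R|<1 on (-3.1429, 0).

(-3.1429,0); λ=-3 ⇒ h* = (22/7)/3 = 1.0476.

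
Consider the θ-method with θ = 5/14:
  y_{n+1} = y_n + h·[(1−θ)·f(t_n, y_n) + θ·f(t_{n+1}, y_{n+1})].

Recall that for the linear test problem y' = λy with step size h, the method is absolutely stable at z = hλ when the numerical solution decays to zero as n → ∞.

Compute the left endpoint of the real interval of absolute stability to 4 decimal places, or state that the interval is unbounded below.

Set f=λy, z=hλ:
  y_{n+1} = y_n + z·[9/14·y_n + 5/14·y_{n+1}] ⇒ (1 − 5/14z)y_{n+1} = (1 + 9/14z)y_n
  so R(z) = (1 + 9/14z)/(1 − 5/14z).

Find x<0 with |R(x)|<1.
x=-1.03: |R|=0.2470
R=−1: 1+9/14x = −1+5/14x ⇒ -2/7x=2 ⇒ x=2/(-2/7)=-7.0000
Confirm numerically:
  x=-5.545: |R|=0.86052 <1
  x=-4.393: |R|=0.71005 <1
  x=-3.531: |R|=0.56165 <1
  x=-7.496: |R|=1.03854 >1
  x=-7.482: |R|=1.03750 >1
  x=-7.421: |R|=1.03295 >1
So |R|<1 on (-7.0000, 0).

z* = -7.0000.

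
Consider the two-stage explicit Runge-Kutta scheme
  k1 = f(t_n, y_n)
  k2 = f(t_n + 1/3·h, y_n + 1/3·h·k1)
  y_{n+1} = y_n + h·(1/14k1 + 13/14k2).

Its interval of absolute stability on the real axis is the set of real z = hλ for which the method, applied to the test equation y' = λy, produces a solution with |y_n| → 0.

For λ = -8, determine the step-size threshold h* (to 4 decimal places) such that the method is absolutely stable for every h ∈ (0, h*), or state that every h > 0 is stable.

With y'=λy (z=hλ):
  k1=λy_n ⇒ h·k1=z·y_n;  k2=λ(1+1/3z)y_n ⇒ h·k2=z(1+1/3z)y_n
  y_{n+1}/y_n = 1 + 1/14z + 13/14z(1+1/3z) = 1 + z + 13/42z²
  Hence R(z) = 1 + z + 13/42z².

Need |R(x)|<1, x<0.
x=-1.43: |R|=0.2029
R=1: x+13/42x²=0 ⇒ x=−42/13=-3.2308; min R=1−1/(4·13/42)=0.1923>−1
Confirm numerically:
  x=-2.910: |R|=0.71108 <1
  x=-2.383: |R|=0.37469 <1
  x=-2.222: |R|=0.30621 <1
  x=-3.620: |R|=1.43612 >1
  x=-3.347: |R|=1.12041 >1
So |R|<1 on (-3.2308, 0).

(-3.2308,0); λ=-8 ⇒ h* = (42/13)/8 = 0.4038.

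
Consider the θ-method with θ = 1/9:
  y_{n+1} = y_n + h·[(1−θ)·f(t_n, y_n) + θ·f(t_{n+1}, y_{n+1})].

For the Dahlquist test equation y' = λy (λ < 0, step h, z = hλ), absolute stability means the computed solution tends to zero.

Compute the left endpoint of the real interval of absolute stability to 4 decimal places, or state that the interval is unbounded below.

left endpoint -2.5714.

On y'=λy, z=hλ:
  y_{n+1} = y_n + z·[8/9·y_n + 1/9·y_{n+1}] ⇒ (1 − 1/9z)y_{n+1} = (1 + 8/9z)y_n
  so R(z) = (1 + 8/9z)/(1 − 1/9z).

Solve |R(x)|<1 on ℝ⁻.
x=-1.48: |R|=0.2710
R=−1: 1+8/9x = −1+1/9x ⇒ -7/9x=2 ⇒ x=2/(-7/9)=-2.5714
Confirm numerically:
  x=-2.468: |R|=0.93687 <1
  x=-2.208: |R|=0.77302 <1
  x=-1.901: |R|=0.56949 <1
  x=-1.875: |R|=0.55172 <1
  x=-3.019: |R|=1.26067 >1
  x=-2.808: |R|=1.14024 >1
Stable set (-2.5714, 0).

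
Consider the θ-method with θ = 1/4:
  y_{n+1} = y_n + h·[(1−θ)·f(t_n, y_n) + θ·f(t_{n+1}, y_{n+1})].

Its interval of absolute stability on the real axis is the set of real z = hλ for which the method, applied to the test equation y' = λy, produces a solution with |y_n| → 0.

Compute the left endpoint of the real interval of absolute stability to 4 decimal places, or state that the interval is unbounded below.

z* = -4.0000.

Set f=λy, z=hλ:
  y_{n+1} = y_n + z·[3/4·y_n + 1/4·y_{n+1}] ⇒ (1 − 1/4z)y_{n+1} = (1 + 3/4z)y_n
  ⇒ R(z) = (1 + 3/4z)/(1 − 1/4z).

Boundary: |R(x)|=1, x<0.
x=-0.45: |R|=0.5955
R=−1: 1+3/4x = −1+1/4x ⇒ -1/2x=2 ⇒ x=2/(-1/2)=-4.0000
Confirm numerically:
  x=-3.582: |R|=0.88974 <1
  x=-3.206: |R|=0.77963 <1
  x=-3.005: |R|=0.71592 <1
  x=-4.363: |R|=1.08681 >1
  x=-4.352: |R|=1.08429 >1
So |R|<1 on (-4.0000, 0).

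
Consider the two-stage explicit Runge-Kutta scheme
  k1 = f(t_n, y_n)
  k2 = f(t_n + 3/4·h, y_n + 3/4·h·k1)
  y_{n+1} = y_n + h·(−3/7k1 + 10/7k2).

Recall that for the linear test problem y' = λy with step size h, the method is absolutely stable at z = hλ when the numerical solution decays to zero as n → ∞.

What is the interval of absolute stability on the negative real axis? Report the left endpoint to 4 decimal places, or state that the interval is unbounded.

z∈(-0.9333,0).

With y'=λy (z=hλ):
  k1=λy_n ⇒ h·k1=z·y_n;  k2=λ(1+3/4z)y_n ⇒ h·k2=z(1+3/4z)y_n
  y_{n+1}/y_n = 1 − 3/7z + 10/7z(1+3/4z) = 1 + z + 15/14z²
  ⇒ R(z) = 1 + z + 15/14z².

Find x<0 with |R(x)|<1.
x=-1.49: |R|=1.8887
R=1: x+15/14x²=0 ⇒ x=−14/15=-0.9333; min R=1−1/(4·15/14)=0.7667>−1
Confirm numerically:
  x=-0.750: |R|=0.85268 <1
  x=-0.556: |R|=0.77522 <1
  x=-0.377: |R|=0.77528 <1
  x=-1.462: |R|=1.82812 >1
  x=-1.378: |R|=1.65652 >1
So |R|<1 on (-0.9333, 0).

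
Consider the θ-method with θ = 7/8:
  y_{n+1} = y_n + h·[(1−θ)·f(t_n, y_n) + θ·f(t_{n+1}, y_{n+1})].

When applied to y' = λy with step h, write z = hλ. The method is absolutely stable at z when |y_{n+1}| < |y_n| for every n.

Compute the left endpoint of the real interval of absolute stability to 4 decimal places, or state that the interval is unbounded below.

unbounded; (−∞, 0).

Set f=λy, z=hλ:
  y_{n+1} = y_n + z·[1/8·y_n + 7/8·y_{n+1}] ⇒ (1 − 7/8z)y_{n+1} = (1 + 1/8z)y_n
  R(z) = (1 + 1/8z)/(1 − 7/8z).

Need |R(x)|<1, x<0.
x=-0.77: |R|=0.5400
x=-2: |R|=0.2727
x=-10: |R|=0.0256
x=-100: |R|=0.1299
θ=7/8≥1/2 ⇒ |1+1/8x|<|1−7/8x| ∀x<0 ⇒ interval (−∞,0).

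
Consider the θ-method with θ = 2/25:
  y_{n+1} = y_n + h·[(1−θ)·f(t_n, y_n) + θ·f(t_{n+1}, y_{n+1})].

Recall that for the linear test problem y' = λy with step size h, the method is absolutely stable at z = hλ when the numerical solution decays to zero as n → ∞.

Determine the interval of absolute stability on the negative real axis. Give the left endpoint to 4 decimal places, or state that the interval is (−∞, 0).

z∈(-2.3810,0).

On y'=λy, z=hλ:
  y_{n+1} = y_n + z·[23/25·y_n + 2/25·y_{n+1}] ⇒ (1 − 2/25z)y_{n+1} = (1 + 23/25z)y_n
  Hence R(z) = (1 + 23/25z)/(1 − 2/25z).

Find x<0 with |R(x)|<1.
x=-0.32: |R|=0.6880
R=−1: 1+23/25x = −1+2/25x ⇒ -21/25x=2 ⇒ x=2/(-21/25)=-2.3810
Confirm numerically:
  x=-1.911: |R|=0.65759 <1
  x=-1.834: |R|=0.59934 <1
  x=-1.819: |R|=0.58793 <1
  x=-1.445: |R|=0.29527 <1
  x=-2.852: |R|=1.32217 >1
  x=-2.680: |R|=1.20685 >1
  x=-2.528: |R|=1.10274 >1
Interval (-2.3810, 0).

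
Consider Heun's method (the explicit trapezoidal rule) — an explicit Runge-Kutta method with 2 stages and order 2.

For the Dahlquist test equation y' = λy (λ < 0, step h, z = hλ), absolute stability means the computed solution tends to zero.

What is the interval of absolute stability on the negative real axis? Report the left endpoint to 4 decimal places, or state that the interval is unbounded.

(-2.0000, 0).

With y'=λy (z=hλ):
  order 2, 2-stage ⇒ R(z)=1+z+z^2/2
  (e.g. R(-1.26)=0.53380, |R|=0.53380)

Need |R(x)|<1, x<0.
x=-1.26: |R|=0.5338
|R(-1.79)|=0.8121 |R(-1.65)|=0.7112 |R(-0.81)|=0.5181
Bisect:
  x_lo=-2.3595 |R|=1.4241  x_hi=-0.1041 |R|=0.9014
  mid=-1.23178 |R|=0.52686 →hi
  mid=-1.79563 |R|=0.81651 →hi
  mid=-2.07756 |R|=1.08057 →lo
  mid=-1.93660 |R|=0.93861 →hi
  mid=-2.00708 |R|=1.00710 →lo
  mid=-1.97184 |R|=0.97223 →hi
  mid=-1.98946 |R|=0.98951 →hi
  mid=-1.99827 |R|=0.99827 →hi
  ...
  [-2.00006,-1.99992] ⇒ x*=-2.0000
So |R|<1 on (-2.0000, 0).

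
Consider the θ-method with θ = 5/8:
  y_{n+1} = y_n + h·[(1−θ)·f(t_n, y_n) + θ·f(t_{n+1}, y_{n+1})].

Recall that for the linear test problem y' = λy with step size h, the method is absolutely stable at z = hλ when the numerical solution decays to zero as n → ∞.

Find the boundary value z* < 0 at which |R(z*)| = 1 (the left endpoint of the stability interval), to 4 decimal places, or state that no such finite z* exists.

interval (−∞, 0).

With y'=λy (z=hλ):
  y_{n+1} = y_n + z·[3/8·y_n + 5/8·y_{n+1}] ⇒ (1 − 5/8z)y_{n+1} = (1 + 3/8z)y_n
  R(z) = (1 + 3/8z)/(1 − 5/8z).

Need |R(x)|<1, x<0.
x=-1.26: |R|=0.2951
x=-2: |R|=0.1111
x=-10: |R|=0.3793
x=-100: |R|=0.5748
θ=5/8≥1/2 ⇒ |1+3/8x|<|1−5/8x| ∀x<0 ⇒ unbounded interval.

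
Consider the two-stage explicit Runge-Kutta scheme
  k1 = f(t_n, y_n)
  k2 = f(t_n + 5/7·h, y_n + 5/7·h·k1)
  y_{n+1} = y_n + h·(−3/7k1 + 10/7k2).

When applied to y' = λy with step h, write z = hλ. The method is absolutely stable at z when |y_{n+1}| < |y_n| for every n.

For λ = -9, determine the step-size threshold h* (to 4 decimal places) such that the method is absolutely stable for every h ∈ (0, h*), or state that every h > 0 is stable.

On y'=λy, z=hλ:
  k1=λy_n ⇒ h·k1=z·y_n;  k2=λ(1+5/7z)y_n ⇒ h·k2=z(1+5/7z)y_n
  y_{n+1}/y_n = 1 − 3/7z + 10/7z(1+5/7z) = 1 + z + 50/49z²
  Hence R(z) = 1 + z + 50/49z².

Solve |R(x)|<1 on ℝ⁻.
x=-0.89: |R|=0.9183
R=1: x+50/49x²=0 ⇒ x=−49/50=-0.9800; min R=1−1/(4·50/49)=0.7550>−1
Confirm numerically:
  x=-0.879: |R|=0.90941 <1
  x=-0.688: |R|=0.79500 <1
  x=-0.667: |R|=0.78697 <1
  x=-1.176: |R|=1.23520 >1
  x=-1.156: |R|=1.20761 >1
  x=-1.012: |R|=1.03304 >1
Stable set (-0.9800, 0).

(-0.9800,0); λ=-9 ⇒ h* = (49/50)/9 = 0.1089.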